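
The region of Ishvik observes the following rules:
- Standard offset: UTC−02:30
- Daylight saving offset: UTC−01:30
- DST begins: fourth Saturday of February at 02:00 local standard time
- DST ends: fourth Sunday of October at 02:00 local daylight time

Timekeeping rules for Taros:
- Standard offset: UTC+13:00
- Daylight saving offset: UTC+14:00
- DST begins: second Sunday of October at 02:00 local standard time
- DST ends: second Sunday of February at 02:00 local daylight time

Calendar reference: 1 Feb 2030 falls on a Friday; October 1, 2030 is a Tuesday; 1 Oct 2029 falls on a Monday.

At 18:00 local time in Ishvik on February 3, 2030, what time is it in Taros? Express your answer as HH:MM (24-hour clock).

10:30

1 February 2030 is a Friday, so the first Saturday is February 2 and the fourth is February 23.
1 October 2030 is a Tuesday, so the first Sunday is October 6 and the fourth is October 27.
Daylight saving runs 23 February – 27 October; February 3, 2030 is outside that window, so Ishvik is on standard time at UTC−02:30.
18:00 Ishvik + 2h30m = 20:30 UTC.
1 October 2029 is a Monday, so the first Sunday is October 7 and the second is October 14.
1 February 2030 is a Friday, so the first Sunday is February 3 and the second is February 10.
At the standard offset (UTC+13:00), 20:30 UTC + 13h = 09:30 Taros standard time (rolling into the next day, 4 February 2030).
The standard-time date in Taros, February 4, 2030, falls between 14 October 2029 and 10 February 2030, so daylight saving is in effect and Taros is at UTC+14:00.
20:30 UTC + 14h = 10:30 Taros (rolling into the next day, 4 February 2030).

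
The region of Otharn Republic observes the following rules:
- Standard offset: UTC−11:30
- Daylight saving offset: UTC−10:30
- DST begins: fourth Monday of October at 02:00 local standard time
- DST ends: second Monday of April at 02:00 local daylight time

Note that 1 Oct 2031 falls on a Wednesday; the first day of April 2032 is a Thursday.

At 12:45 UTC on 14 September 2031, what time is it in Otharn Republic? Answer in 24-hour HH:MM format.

1 October 2031 is a Wednesday, so the first Monday is October 6 and the fourth is October 27.
1 April 2032 is a Thursday, so the first Monday is April 5 and the second is April 12.
At the standard offset (UTC−11:30), 12:45 UTC − 11h30m = 01:15 Otharn Republic standard time.
Daylight saving runs 27 October 2031 – 12 April 2032; the standard-time date in Otharn Republic, 14 September 2031, is outside that window, so Otharn Republic is on standard time at UTC−11:30.
12:45 UTC − 11h30m = 01:15 local.

01:15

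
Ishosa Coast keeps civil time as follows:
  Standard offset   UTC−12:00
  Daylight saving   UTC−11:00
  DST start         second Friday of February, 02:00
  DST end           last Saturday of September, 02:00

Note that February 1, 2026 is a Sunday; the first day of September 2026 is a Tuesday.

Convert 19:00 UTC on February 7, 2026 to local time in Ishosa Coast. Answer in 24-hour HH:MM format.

07:00

1 February 2026 is a Sunday, so the first Friday is February 6 and the second is February 13.
1 September 2026 is a Tuesday, so Saturdays fall on 5, 12, 19, 26; the last is September 26.
At the standard offset (UTC−12:00), 19:00 UTC − 12h = 07:00 Ishosa Coast standard time.
The standard-time date in Ishosa Coast, February 7, 2026, does not fall between 13 February and 26 September, so daylight saving is not in effect and Ishosa Coast is at UTC−12:00.
19:00 UTC − 12h = 07:00 local.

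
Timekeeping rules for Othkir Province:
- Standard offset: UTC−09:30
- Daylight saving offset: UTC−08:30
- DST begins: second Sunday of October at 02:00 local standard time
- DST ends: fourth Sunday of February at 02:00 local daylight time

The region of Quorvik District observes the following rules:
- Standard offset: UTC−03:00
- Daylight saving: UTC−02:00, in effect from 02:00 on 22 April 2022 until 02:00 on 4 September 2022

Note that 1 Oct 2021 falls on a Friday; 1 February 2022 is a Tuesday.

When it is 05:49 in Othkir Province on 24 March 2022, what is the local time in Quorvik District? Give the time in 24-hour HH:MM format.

1 October 2021 is a Friday, so the first Sunday is October 3 and the second is October 10.
1 February 2022 is a Tuesday, so the first Sunday is February 6 and the fourth is February 27.
Daylight saving runs 10 October 2021 – 27 February 2022; 24 March 2022 is outside that window, so Othkir Province is on standard time at UTC−09:30.
05:49 Othkir Province + 9h30m = 15:19 UTC.
At the standard offset (UTC−03:00), 15:19 UTC − 3h = 12:19 Quorvik District standard time.
Daylight saving runs 22 April – 4 September; the standard-time date in Quorvik District, 24 March 2022, is outside that window, so Quorvik District is on standard time at UTC−03:00.
15:19 UTC − 3h = 12:19 Quorvik District.

12:19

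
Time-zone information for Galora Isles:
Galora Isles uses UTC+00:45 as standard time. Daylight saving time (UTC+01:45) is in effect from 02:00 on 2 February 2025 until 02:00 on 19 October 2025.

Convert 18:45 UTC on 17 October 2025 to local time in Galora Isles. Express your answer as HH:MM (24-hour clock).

20:30

At the standard offset (UTC+00:45), 18:45 UTC + 0h45m = 19:30 Galora Isles standard time.
The standard-time date in Galora Isles, 17 October 2025, falls between 2 February and 19 October, so daylight saving is in effect and Galora Isles is at UTC+01:45.
18:45 UTC + 1h45m = 20:30 local.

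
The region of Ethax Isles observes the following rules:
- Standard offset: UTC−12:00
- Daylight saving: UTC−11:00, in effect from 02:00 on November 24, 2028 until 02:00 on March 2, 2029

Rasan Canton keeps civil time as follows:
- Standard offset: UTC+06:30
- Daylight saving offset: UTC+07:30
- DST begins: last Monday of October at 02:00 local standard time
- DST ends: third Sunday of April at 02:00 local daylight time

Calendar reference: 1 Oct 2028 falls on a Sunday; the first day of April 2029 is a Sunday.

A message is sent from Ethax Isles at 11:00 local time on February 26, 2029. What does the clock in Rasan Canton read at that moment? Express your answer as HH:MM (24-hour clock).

February 26, 2029 lies within the daylight-saving period (24 November 2028 – 2 March 2029), so Ethax Isles is on daylight time, UTC−11:00.
11:00 Ethax Isles + 11h = 22:00 UTC.
1 October 2028 is a Sunday, so Mondays fall on 2, 9, 16, 23, 30; the last is October 30.
1 April 2029 is a Sunday, so the first Sunday is April 1 and the third is April 15.
At the standard offset (UTC+06:30), 22:00 UTC + 6h30m = 04:30 Rasan Canton standard time (rolling into the next day, 27 February 2029).
The standard-time date in Rasan Canton, February 27, 2029, lies within the daylight-saving period (30 October 2028 – 15 April 2029), so Rasan Canton is on daylight time, UTC+07:30.
22:00 UTC + 7h30m = 05:30 Rasan Canton (rolling into the next day, 27 February 2029).

05:30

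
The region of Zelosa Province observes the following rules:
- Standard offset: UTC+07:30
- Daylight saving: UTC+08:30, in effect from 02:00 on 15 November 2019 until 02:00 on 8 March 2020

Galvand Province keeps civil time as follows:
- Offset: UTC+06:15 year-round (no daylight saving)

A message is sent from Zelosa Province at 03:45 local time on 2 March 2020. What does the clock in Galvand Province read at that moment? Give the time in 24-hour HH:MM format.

01:30

2 March 2020 falls between 15 November 2019 and 8 March 2020, so daylight saving is in effect and Zelosa Province is at UTC+08:30.
03:45 Zelosa Province − 8h30m = 19:15 UTC (rolling into the previous day, 1 March 2020).
Galvand Province has no daylight saving, so its offset is UTC+06:15 year-round.
19:15 UTC + 6h15m = 01:30 Galvand Province (rolling into the next day, 2 March 2020).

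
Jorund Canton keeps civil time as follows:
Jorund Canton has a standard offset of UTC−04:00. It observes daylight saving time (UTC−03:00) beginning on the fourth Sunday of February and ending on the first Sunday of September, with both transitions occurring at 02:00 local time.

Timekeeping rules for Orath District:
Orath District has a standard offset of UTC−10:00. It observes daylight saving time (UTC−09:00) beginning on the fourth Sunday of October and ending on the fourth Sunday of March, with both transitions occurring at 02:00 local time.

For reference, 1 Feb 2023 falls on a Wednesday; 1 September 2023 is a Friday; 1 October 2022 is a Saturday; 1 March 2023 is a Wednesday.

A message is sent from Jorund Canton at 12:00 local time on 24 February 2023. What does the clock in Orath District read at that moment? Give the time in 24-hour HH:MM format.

1 February 2023 is a Wednesday, so the first Sunday is February 5 and the fourth is February 26.
1 September 2023 is a Friday, so the first Sunday is September 3.
24 February 2023 does not fall between 26 February and 3 September, so daylight saving is not in effect and Jorund Canton is at UTC−04:00.
12:00 Jorund Canton + 4h = 16:00 UTC.
1 October 2022 is a Saturday, so the first Sunday is October 2 and the fourth is October 23.
1 March 2023 is a Wednesday, so the first Sunday is March 5 and the fourth is March 26.
At the standard offset (UTC−10:00), 16:00 UTC − 10h = 06:00 Orath District standard time.
Daylight saving runs 23 October 2022 – 26 March 2023; the standard-time date in Orath District, 24 February 2023, is inside that window, so Orath District is at UTC−09:00.
16:00 UTC − 9h = 07:00 Orath District.

07:00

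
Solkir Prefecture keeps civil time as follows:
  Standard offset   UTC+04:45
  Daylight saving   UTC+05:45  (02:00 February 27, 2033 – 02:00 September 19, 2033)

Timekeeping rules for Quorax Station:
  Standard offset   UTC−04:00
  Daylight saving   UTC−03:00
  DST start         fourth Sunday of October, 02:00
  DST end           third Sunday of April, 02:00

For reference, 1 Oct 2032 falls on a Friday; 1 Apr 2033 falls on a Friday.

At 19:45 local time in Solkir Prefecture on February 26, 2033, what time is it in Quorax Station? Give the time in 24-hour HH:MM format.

February 26, 2033 is outside the daylight-saving period (27 February – 19 September), so Solkir Prefecture is on standard time, UTC+04:45.
19:45 Solkir Prefecture − 4h45m = 15:00 UTC.
1 October 2032 is a Friday, so the first Sunday is October 3 and the fourth is October 24.
1 April 2033 is a Friday, so the first Sunday is April 3 and the third is April 17.
At the standard offset (UTC−04:00), 15:00 UTC − 4h = 11:00 Quorax Station standard time.
The standard-time date in Quorax Station, February 26, 2033, falls between 24 October 2032 and 17 April 2033, so daylight saving is in effect and Quorax Station is at UTC−03:00.
15:00 UTC − 3h = 12:00 Quorax Station.

12:00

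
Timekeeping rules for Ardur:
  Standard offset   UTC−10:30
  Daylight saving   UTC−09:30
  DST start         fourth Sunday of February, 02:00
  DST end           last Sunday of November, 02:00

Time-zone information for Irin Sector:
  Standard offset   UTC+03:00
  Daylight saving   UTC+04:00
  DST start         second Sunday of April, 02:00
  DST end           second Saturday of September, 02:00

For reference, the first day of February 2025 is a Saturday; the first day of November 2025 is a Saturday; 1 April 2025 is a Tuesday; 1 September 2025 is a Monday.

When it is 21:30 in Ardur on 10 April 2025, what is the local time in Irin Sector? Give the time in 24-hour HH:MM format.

10:00

1 February 2025 is a Saturday, so the first Sunday is February 2 and the fourth is February 23.
1 November 2025 is a Saturday, so Sundays fall on 2, 9, 16, 23, 30; the last is November 30.
Daylight saving runs 23 February – 30 November; 10 April 2025 is inside that window, so Ardur is at UTC−09:30.
21:30 Ardur + 9h30m = 07:00 UTC (rolling into the next day, 11 April 2025).
1 April 2025 is a Tuesday, so the first Sunday is April 6 and the second is April 13.
1 September 2025 is a Monday, so the first Saturday is September 6 and the second is September 13.
At the standard offset (UTC+03:00), 07:00 UTC + 3h = 10:00 Irin Sector standard time.
The standard-time date in Irin Sector, 11 April 2025, is outside the daylight-saving period (13 April – 13 September), so Irin Sector is on standard time, UTC+03:00.
07:00 UTC + 3h = 10:00 Irin Sector.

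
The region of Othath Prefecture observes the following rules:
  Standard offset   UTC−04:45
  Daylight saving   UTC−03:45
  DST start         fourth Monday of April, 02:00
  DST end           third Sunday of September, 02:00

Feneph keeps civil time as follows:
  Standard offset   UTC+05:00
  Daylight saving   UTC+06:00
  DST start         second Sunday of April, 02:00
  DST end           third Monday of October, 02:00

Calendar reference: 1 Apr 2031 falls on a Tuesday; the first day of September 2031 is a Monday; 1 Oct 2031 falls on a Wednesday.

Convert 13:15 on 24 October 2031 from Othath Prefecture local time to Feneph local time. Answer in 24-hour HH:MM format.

23:00

1 April 2031 is a Tuesday, so the first Monday is April 7 and the fourth is April 28.
1 September 2031 is a Monday, so the first Sunday is September 7 and the third is September 21.
24 October 2031 does not fall between 28 April and 21 September, so daylight saving is not in effect and Othath Prefecture is at UTC−04:45.
13:15 Othath Prefecture + 4h45m = 18:00 UTC.
1 April 2031 is a Tuesday, so the first Sunday is April 6 and the second is April 13.
1 October 2031 is a Wednesday, so the first Monday is October 6 and the third is October 20.
At the standard offset (UTC+05:00), 18:00 UTC + 5h = 23:00 Feneph standard time.
The standard-time date in Feneph, 24 October 2031, does not fall between 13 April and 20 October, so daylight saving is not in effect and Feneph is at UTC+05:00.
18:00 UTC + 5h = 23:00 Feneph.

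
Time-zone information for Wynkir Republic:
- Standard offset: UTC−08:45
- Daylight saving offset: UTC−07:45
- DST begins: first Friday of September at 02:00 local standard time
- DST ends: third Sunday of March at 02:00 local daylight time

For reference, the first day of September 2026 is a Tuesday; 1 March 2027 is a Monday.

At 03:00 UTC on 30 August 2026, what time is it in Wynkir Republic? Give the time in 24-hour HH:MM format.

1 September 2026 is a Tuesday, so the first Friday is September 4.
1 March 2027 is a Monday, so the first Sunday is March 7 and the third is March 21.
At the standard offset (UTC−08:45), 03:00 UTC − 8h45m = 18:15 Wynkir Republic standard time (rolling into the previous day, 29 August 2026).
Daylight saving runs 4 September 2026 – 21 March 2027; the standard-time date in Wynkir Republic, 29 August 2026, is outside that window, so Wynkir Republic is on standard time at UTC−08:45.
03:00 UTC − 8h45m = 18:15 local (rolling into the previous day, 29 August 2026).

18:15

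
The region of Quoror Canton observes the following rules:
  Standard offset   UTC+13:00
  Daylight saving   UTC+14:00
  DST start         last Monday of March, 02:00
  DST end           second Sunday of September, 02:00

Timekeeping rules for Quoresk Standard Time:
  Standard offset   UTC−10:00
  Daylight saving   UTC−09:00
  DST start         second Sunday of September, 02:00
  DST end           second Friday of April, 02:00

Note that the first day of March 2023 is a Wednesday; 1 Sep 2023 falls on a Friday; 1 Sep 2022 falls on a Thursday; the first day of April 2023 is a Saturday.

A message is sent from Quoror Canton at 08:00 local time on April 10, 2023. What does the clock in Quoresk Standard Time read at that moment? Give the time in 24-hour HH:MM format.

09:00

1 March 2023 is a Wednesday, so Mondays fall on 6, 13, 20, 27; the last is March 27.
1 September 2023 is a Friday, so the first Sunday is September 3 and the second is September 10.
April 10, 2023 falls between 27 March and 10 September, so daylight saving is in effect and Quoror Canton is at UTC+14:00.
08:00 Quoror Canton − 14h = 18:00 UTC (rolling into the previous day, 9 April 2023).
1 September 2022 is a Thursday, so the first Sunday is September 4 and the second is September 11.
1 April 2023 is a Saturday, so the first Friday is April 7 and the second is April 14.
At the standard offset (UTC−10:00), 18:00 UTC − 10h = 08:00 Quoresk Standard Time standard time.
The standard-time date in Quoresk Standard Time, April 9, 2023, falls between 11 September 2022 and 14 April 2023, so daylight saving is in effect and Quoresk Standard Time is at UTC−09:00.
18:00 UTC − 9h = 09:00 Quoresk Standard Time.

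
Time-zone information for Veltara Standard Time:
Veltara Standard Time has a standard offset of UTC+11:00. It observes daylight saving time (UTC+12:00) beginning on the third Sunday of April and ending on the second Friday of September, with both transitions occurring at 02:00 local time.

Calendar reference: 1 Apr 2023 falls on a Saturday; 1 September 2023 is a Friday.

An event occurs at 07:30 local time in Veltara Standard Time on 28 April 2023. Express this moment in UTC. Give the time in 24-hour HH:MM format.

19:30

1 April 2023 is a Saturday, so the first Sunday is April 2 and the third is April 16.
1 September 2023 is a Friday, so the first Friday is September 1 and the second is September 8.
Daylight saving runs 16 April – 8 September; 28 April 2023 is inside that window, so Veltara Standard Time is at UTC+12:00.
07:30 local − 12h = 19:30 UTC (rolling into the previous day, 27 April 2023).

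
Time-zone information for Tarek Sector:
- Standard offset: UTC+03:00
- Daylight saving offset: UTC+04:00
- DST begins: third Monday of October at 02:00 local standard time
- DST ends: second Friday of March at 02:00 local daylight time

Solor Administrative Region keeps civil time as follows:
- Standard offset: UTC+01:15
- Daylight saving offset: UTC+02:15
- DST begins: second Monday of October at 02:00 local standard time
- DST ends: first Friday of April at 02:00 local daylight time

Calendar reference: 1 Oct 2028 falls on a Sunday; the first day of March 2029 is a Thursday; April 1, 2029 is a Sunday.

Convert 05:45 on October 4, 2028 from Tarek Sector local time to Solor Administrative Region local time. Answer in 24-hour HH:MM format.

04:00

1 October 2028 is a Sunday, so the first Monday is October 2 and the third is October 16.
1 March 2029 is a Thursday, so the first Friday is March 2 and the second is March 9.
Daylight saving runs 16 October 2028 – 9 March 2029; October 4, 2028 is outside that window, so Tarek Sector is on standard time at UTC+03:00.
05:45 Tarek Sector − 3h = 02:45 UTC.
1 October 2028 is a Sunday, so the first Monday is October 2 and the second is October 9.
1 April 2029 is a Sunday, so the first Friday is April 6.
At the standard offset (UTC+01:15), 02:45 UTC + 1h15m = 04:00 Solor Administrative Region standard time.
The standard-time date in Solor Administrative Region, October 4, 2028, does not fall between 9 October 2028 and 6 April 2029, so daylight saving is not in effect and Solor Administrative Region is at UTC+01:15.
02:45 UTC + 1h15m = 04:00 Solor Administrative Region.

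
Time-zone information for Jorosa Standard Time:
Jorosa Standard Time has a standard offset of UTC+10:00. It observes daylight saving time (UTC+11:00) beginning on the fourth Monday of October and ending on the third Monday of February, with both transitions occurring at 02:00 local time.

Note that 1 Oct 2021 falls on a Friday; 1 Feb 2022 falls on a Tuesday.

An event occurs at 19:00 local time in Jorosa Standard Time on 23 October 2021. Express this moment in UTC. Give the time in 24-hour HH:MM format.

09:00

1 October 2021 is a Friday, so the first Monday is October 4 and the fourth is October 25.
1 February 2022 is a Tuesday, so the first Monday is February 7 and the third is February 21.
23 October 2021 does not fall between 25 October 2021 and 21 February 2022, so daylight saving is not in effect and Jorosa Standard Time is at UTC+10:00.
19:00 local − 10h = 09:00 UTC.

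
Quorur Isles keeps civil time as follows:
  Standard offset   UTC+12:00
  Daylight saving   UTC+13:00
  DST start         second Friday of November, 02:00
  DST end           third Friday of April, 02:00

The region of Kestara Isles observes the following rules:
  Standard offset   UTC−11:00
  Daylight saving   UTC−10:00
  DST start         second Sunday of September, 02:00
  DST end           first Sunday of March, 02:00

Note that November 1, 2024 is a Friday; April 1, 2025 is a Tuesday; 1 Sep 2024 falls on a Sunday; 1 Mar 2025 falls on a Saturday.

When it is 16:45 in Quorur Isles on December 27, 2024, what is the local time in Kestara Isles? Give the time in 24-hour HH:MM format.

17:45

1 November 2024 is a Friday, so the first Friday is November 1 and the second is November 8.
1 April 2025 is a Tuesday, so the first Friday is April 4 and the third is April 18.
December 27, 2024 lies within the daylight-saving period (8 November 2024 – 18 April 2025), so Quorur Isles is on daylight time, UTC+13:00.
16:45 Quorur Isles − 13h = 03:45 UTC.
1 September 2024 is a Sunday, so the first Sunday is September 1 and the second is September 8.
1 March 2025 is a Saturday, so the first Sunday is March 2.
At the standard offset (UTC−11:00), 03:45 UTC − 11h = 16:45 Kestara Isles standard time (rolling into the previous day, 26 December 2024).
The standard-time date in Kestara Isles, December 26, 2024, falls between 8 September 2024 and 2 March 2025, so daylight saving is in effect and Kestara Isles is at UTC−10:00.
03:45 UTC − 10h = 17:45 Kestara Isles (rolling into the previous day, 26 December 2024).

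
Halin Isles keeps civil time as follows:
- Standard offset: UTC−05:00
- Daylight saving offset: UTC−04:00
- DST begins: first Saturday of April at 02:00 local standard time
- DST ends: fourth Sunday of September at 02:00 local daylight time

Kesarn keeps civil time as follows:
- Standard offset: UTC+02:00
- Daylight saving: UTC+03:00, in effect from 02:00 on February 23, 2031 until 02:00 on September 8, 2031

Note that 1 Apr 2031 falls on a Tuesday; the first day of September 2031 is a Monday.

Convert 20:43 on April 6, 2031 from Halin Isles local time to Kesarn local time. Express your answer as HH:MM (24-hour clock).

1 April 2031 is a Tuesday, so the first Saturday is April 5.
1 September 2031 is a Monday, so the first Sunday is September 7 and the fourth is September 28.
April 6, 2031 falls between 5 April and 28 September, so daylight saving is in effect and Halin Isles is at UTC−04:00.
20:43 Halin Isles + 4h = 00:43 UTC (rolling into the next day, 7 April 2031).
At the standard offset (UTC+02:00), 00:43 UTC + 2h = 02:43 Kesarn standard time.
The standard-time date in Kesarn, April 7, 2031, lies within the daylight-saving period (23 February – 8 September), so Kesarn is on daylight time, UTC+03:00.
00:43 UTC + 3h = 03:43 Kesarn.

03:43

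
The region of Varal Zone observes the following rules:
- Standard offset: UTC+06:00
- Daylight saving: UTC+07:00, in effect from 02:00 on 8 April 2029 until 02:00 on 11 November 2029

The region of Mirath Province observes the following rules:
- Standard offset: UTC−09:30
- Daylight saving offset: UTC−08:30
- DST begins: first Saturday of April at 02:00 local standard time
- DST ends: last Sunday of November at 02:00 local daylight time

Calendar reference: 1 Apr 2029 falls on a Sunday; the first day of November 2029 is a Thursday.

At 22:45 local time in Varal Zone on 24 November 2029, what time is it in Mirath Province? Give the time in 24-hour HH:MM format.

08:15

24 November 2029 does not fall between 8 April and 11 November, so daylight saving is not in effect and Varal Zone is at UTC+06:00.
22:45 Varal Zone − 6h = 16:45 UTC.
1 April 2029 is a Sunday, so the first Saturday is April 7.
1 November 2029 is a Thursday, so Sundays fall on 4, 11, 18, 25; the last is November 25.
At the standard offset (UTC−09:30), 16:45 UTC − 9h30m = 07:15 Mirath Province standard time.
Daylight saving runs 7 April – 25 November; the standard-time date in Mirath Province, 24 November 2029, is inside that window, so Mirath Province is at UTC−08:30.
16:45 UTC − 8h30m = 08:15 Mirath Province.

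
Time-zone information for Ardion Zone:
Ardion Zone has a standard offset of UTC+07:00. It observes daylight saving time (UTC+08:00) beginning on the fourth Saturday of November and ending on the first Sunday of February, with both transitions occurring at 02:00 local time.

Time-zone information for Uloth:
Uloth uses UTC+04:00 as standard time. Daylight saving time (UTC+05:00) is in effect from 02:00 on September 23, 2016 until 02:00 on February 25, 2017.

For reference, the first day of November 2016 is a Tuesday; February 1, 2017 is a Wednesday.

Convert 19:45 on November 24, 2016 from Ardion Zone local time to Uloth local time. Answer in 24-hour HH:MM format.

17:45

1 November 2016 is a Tuesday, so the first Saturday is November 5 and the fourth is November 26.
1 February 2017 is a Wednesday, so the first Sunday is February 5.
November 24, 2016 is outside the daylight-saving period (26 November 2016 – 5 February 2017), so Ardion Zone is on standard time, UTC+07:00.
19:45 Ardion Zone − 7h = 12:45 UTC.
At the standard offset (UTC+04:00), 12:45 UTC + 4h = 16:45 Uloth standard time.
Daylight saving runs 23 September 2016 – 25 February 2017; the standard-time date in Uloth, November 24, 2016, is inside that window, so Uloth is at UTC+05:00.
12:45 UTC + 5h = 17:45 Uloth.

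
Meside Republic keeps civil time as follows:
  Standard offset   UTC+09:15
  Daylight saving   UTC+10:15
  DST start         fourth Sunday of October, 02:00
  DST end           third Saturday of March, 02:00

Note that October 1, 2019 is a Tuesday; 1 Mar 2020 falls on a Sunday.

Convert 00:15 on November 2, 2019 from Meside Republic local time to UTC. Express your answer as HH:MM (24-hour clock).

1 October 2019 is a Tuesday, so the first Sunday is October 6 and the fourth is October 27.
1 March 2020 is a Sunday, so the first Saturday is March 7 and the third is March 21.
November 2, 2019 falls between 27 October 2019 and 21 March 2020, so daylight saving is in effect and Meside Republic is at UTC+10:15.
00:15 local − 10h15m = 14:00 UTC (rolling into the previous day, 1 November 2019).

14:00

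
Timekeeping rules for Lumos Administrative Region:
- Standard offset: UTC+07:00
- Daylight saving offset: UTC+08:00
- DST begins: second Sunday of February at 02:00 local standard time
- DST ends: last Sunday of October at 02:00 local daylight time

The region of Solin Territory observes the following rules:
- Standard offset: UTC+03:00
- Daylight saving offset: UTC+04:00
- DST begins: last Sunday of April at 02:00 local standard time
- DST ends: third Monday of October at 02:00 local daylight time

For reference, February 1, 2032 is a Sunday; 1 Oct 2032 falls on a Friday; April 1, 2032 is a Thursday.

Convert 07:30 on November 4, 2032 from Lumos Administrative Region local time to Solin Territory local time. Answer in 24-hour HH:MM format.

03:30

1 February 2032 is a Sunday, so the first Sunday is February 1 and the second is February 8.
1 October 2032 is a Friday, so Sundays fall on 3, 10, 17, 24, 31; the last is October 31.
November 4, 2032 is outside the daylight-saving period (8 February – 31 October), so Lumos Administrative Region is on standard time, UTC+07:00.
07:30 Lumos Administrative Region − 7h = 00:30 UTC.
1 April 2032 is a Thursday, so Sundays fall on 4, 11, 18, 25; the last is April 25.
1 October 2032 is a Friday, so the first Monday is October 4 and the third is October 18.
At the standard offset (UTC+03:00), 00:30 UTC + 3h = 03:30 Solin Territory standard time.
The standard-time date in Solin Territory, November 4, 2032, does not fall between 25 April and 18 October, so daylight saving is not in effect and Solin Territory is at UTC+03:00.
00:30 UTC + 3h = 03:30 Solin Territory.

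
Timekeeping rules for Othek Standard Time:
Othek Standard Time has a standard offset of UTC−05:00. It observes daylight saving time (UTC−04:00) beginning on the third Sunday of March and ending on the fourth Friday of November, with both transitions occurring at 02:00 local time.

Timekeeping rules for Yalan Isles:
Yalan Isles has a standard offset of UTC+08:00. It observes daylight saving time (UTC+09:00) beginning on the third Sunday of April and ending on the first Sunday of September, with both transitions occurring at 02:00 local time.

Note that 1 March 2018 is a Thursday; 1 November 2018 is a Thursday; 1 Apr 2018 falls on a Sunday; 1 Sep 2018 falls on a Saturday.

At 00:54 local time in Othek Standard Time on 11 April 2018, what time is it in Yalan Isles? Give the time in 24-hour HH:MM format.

12:54

1 March 2018 is a Thursday, so the first Sunday is March 4 and the third is March 18.
1 November 2018 is a Thursday, so the first Friday is November 2 and the fourth is November 23.
11 April 2018 lies within the daylight-saving period (18 March – 23 November), so Othek Standard Time is on daylight time, UTC−04:00.
00:54 Othek Standard Time + 4h = 04:54 UTC.
1 April 2018 is a Sunday, so the first Sunday is April 1 and the third is April 15.
1 September 2018 is a Saturday, so the first Sunday is September 2.
At the standard offset (UTC+08:00), 04:54 UTC + 8h = 12:54 Yalan Isles standard time.
The standard-time date in Yalan Isles, 11 April 2018, does not fall between 15 April and 2 September, so daylight saving is not in effect and Yalan Isles is at UTC+08:00.
04:54 UTC + 8h = 12:54 Yalan Isles.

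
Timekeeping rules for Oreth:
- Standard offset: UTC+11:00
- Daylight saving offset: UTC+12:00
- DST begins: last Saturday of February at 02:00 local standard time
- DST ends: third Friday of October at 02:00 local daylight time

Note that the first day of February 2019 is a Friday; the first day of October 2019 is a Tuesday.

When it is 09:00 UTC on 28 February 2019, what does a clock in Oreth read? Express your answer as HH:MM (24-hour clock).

21:00

1 February 2019 is a Friday, so Saturdays fall on 2, 9, 16, 23; the last is February 23.
1 October 2019 is a Tuesday, so the first Friday is October 4 and the third is October 18.
At the standard offset (UTC+11:00), 09:00 UTC + 11h = 20:00 Oreth standard time.
The standard-time date in Oreth, 28 February 2019, lies within the daylight-saving period (23 February – 18 October), so Oreth is on daylight time, UTC+12:00.
09:00 UTC + 12h = 21:00 local.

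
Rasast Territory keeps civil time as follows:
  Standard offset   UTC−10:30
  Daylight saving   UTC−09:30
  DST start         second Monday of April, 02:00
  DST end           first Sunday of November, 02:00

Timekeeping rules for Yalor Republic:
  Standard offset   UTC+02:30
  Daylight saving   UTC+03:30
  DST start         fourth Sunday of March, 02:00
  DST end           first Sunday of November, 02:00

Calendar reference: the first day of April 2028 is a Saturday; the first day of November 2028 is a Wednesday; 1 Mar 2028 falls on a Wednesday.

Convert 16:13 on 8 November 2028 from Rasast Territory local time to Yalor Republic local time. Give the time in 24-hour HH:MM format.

1 April 2028 is a Saturday, so the first Monday is April 3 and the second is April 10.
1 November 2028 is a Wednesday, so the first Sunday is November 5.
Daylight saving runs 10 April – 5 November; 8 November 2028 is outside that window, so Rasast Territory is on standard time at UTC−10:30.
16:13 Rasast Territory + 10h30m = 02:43 UTC (rolling into the next day, 9 November 2028).
1 March 2028 is a Wednesday, so the first Sunday is March 5 and the fourth is March 26.
1 November 2028 is a Wednesday, so the first Sunday is November 5.
At the standard offset (UTC+02:30), 02:43 UTC + 2h30m = 05:13 Yalor Republic standard time.
The standard-time date in Yalor Republic, 9 November 2028, is outside the daylight-saving period (26 March – 5 November), so Yalor Republic is on standard time, UTC+02:30.
02:43 UTC + 2h30m = 05:13 Yalor Republic.

05:13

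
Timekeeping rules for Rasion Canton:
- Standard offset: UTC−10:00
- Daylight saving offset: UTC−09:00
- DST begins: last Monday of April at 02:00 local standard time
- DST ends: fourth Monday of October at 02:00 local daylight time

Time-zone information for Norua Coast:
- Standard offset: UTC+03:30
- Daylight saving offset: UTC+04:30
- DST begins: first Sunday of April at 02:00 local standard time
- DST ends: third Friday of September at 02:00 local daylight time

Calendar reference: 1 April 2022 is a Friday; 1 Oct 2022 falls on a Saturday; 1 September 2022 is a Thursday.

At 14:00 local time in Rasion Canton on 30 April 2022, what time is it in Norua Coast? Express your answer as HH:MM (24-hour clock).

03:30

1 April 2022 is a Friday, so Mondays fall on 4, 11, 18, 25; the last is April 25.
1 October 2022 is a Saturday, so the first Monday is October 3 and the fourth is October 24.
Daylight saving runs 25 April – 24 October; 30 April 2022 is inside that window, so Rasion Canton is at UTC−09:00.
14:00 Rasion Canton + 9h = 23:00 UTC.
1 April 2022 is a Friday, so the first Sunday is April 3.
1 September 2022 is a Thursday, so the first Friday is September 2 and the third is September 16.
At the standard offset (UTC+03:30), 23:00 UTC + 3h30m = 02:30 Norua Coast standard time (rolling into the next day, 1 May 2022).
The standard-time date in Norua Coast, 1 May 2022, falls between 3 April and 16 September, so daylight saving is in effect and Norua Coast is at UTC+04:30.
23:00 UTC + 4h30m = 03:30 Norua Coast (rolling into the next day, 1 May 2022).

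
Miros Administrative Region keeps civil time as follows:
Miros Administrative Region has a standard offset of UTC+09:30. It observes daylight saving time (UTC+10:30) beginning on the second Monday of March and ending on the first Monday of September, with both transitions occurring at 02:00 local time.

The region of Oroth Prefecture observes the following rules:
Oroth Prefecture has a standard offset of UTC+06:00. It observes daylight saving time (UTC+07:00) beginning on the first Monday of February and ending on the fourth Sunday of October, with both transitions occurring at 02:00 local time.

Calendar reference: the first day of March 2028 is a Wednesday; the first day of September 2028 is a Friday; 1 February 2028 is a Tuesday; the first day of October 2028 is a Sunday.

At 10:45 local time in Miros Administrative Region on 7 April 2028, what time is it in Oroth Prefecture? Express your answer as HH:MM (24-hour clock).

07:15

1 March 2028 is a Wednesday, so the first Monday is March 6 and the second is March 13.
1 September 2028 is a Friday, so the first Monday is September 4.
Daylight saving runs 13 March – 4 September; 7 April 2028 is inside that window, so Miros Administrative Region is at UTC+10:30.
10:45 Miros Administrative Region − 10h30m = 00:15 UTC.
1 February 2028 is a Tuesday, so the first Monday is February 7.
1 October 2028 is a Sunday, so the first Sunday is October 1 and the fourth is October 22.
At the standard offset (UTC+06:00), 00:15 UTC + 6h = 06:15 Oroth Prefecture standard time.
The standard-time date in Oroth Prefecture, 7 April 2028, lies within the daylight-saving period (7 February – 22 October), so Oroth Prefecture is on daylight time, UTC+07:00.
00:15 UTC + 7h = 07:15 Oroth Prefecture.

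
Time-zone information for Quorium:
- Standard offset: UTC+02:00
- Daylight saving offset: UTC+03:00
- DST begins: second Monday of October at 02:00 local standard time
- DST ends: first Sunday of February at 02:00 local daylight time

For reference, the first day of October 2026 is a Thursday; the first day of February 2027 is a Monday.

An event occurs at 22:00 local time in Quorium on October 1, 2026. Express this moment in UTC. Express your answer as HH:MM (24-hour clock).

20:00

1 October 2026 is a Thursday, so the first Monday is October 5 and the second is October 12.
1 February 2027 is a Monday, so the first Sunday is February 7.
Daylight saving runs 12 October 2026 – 7 February 2027; October 1, 2026 is outside that window, so Quorium is on standard time at UTC+02:00.
22:00 local − 2h = 20:00 UTC.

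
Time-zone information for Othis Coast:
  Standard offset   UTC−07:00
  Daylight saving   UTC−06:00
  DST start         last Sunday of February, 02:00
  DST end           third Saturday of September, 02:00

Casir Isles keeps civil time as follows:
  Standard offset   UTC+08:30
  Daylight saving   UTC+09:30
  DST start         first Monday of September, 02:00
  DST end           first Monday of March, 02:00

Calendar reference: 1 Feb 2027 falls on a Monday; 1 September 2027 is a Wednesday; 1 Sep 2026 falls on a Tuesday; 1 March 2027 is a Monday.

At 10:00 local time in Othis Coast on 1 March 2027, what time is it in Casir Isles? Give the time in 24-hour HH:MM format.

00:30

1 February 2027 is a Monday, so Sundays fall on 7, 14, 21, 28; the last is February 28.
1 September 2027 is a Wednesday, so the first Saturday is September 4 and the third is September 18.
Daylight saving runs 28 February – 18 September; 1 March 2027 is inside that window, so Othis Coast is at UTC−06:00.
10:00 Othis Coast + 6h = 16:00 UTC.
1 September 2026 is a Tuesday, so the first Monday is September 7.
1 March 2027 is a Monday, so the first Monday is March 1.
At the standard offset (UTC+08:30), 16:00 UTC + 8h30m = 00:30 Casir Isles standard time (rolling into the next day, 2 March 2027).
Daylight saving runs 7 September 2026 – 1 March 2027; the standard-time date in Casir Isles, 2 March 2027, is outside that window, so Casir Isles is on standard time at UTC+08:30.
16:00 UTC + 8h30m = 00:30 Casir Isles (rolling into the next day, 2 March 2027).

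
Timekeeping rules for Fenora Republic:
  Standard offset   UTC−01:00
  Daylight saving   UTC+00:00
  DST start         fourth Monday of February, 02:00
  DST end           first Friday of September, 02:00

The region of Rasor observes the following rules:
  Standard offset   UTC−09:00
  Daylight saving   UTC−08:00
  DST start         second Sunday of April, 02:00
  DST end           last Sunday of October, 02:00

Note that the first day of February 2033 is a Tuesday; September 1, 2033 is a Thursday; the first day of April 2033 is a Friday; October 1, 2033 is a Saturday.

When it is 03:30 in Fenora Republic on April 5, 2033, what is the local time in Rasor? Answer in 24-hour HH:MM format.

1 February 2033 is a Tuesday, so the first Monday is February 7 and the fourth is February 28.
1 September 2033 is a Thursday, so the first Friday is September 2.
April 5, 2033 falls between 28 February and 2 September, so daylight saving is in effect and Fenora Republic is at UTC+00:00.
03:30 Fenora Republic − 0h = 03:30 UTC.
1 April 2033 is a Friday, so the first Sunday is April 3 and the second is April 10.
1 October 2033 is a Saturday, so Sundays fall on 2, 9, 16, 23, 30; the last is October 30.
At the standard offset (UTC−09:00), 03:30 UTC − 9h = 18:30 Rasor standard time (rolling into the previous day, 4 April 2033).
Daylight saving runs 10 April – 30 October; the standard-time date in Rasor, April 4, 2033, is outside that window, so Rasor is on standard time at UTC−09:00.
03:30 UTC − 9h = 18:30 Rasor (rolling into the previous day, 4 April 2033).

18:30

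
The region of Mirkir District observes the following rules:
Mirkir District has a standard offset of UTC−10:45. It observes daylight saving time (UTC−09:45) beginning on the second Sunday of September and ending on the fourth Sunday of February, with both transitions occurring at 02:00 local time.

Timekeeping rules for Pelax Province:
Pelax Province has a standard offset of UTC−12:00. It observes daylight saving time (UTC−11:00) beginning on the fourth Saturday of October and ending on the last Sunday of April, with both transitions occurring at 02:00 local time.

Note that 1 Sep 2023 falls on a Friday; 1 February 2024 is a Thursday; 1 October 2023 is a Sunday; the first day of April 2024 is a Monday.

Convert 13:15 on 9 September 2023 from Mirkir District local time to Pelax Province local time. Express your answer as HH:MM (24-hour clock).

12:00

1 September 2023 is a Friday, so the first Sunday is September 3 and the second is September 10.
1 February 2024 is a Thursday, so the first Sunday is February 4 and the fourth is February 25.
9 September 2023 does not fall between 10 September 2023 and 25 February 2024, so daylight saving is not in effect and Mirkir District is at UTC−10:45.
13:15 Mirkir District + 10h45m = 00:00 UTC (rolling into the next day, 10 September 2023).
1 October 2023 is a Sunday, so the first Saturday is October 7 and the fourth is October 28.
1 April 2024 is a Monday, so Sundays fall on 7, 14, 21, 28; the last is April 28.
At the standard offset (UTC−12:00), 00:00 UTC − 12h = 12:00 Pelax Province standard time (rolling into the previous day, 9 September 2023).
Daylight saving runs 28 October 2023 – 28 April 2024; the standard-time date in Pelax Province, 9 September 2023, is outside that window, so Pelax Province is on standard time at UTC−12:00.
00:00 UTC − 12h = 12:00 Pelax Province (rolling into the previous day, 9 September 2023).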